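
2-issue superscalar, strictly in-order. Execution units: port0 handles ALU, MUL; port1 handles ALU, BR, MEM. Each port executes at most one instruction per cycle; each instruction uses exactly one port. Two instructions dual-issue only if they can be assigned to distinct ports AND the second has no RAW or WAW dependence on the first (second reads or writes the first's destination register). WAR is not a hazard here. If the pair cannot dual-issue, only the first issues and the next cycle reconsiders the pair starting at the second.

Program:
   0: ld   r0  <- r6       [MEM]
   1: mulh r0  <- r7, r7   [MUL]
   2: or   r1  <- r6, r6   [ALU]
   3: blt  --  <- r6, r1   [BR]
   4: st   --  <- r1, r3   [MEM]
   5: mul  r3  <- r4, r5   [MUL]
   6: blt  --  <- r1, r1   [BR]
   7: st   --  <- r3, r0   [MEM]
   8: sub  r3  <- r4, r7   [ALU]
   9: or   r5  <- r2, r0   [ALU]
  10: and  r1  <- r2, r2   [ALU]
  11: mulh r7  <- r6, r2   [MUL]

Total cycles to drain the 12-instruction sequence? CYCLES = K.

CYCLES = 8

c0: i0 ld  WAW r0
c1: i1/i2 mulh or  dual
c2: i3 blt  no-port BR/MEM
c3: i4/i5 st mul  dual
c4: i6 blt  no-port BR/MEM
c5: i7/i8 st sub  dual
c6: i9/i10 or and  dual
c7: i11 mulh  tail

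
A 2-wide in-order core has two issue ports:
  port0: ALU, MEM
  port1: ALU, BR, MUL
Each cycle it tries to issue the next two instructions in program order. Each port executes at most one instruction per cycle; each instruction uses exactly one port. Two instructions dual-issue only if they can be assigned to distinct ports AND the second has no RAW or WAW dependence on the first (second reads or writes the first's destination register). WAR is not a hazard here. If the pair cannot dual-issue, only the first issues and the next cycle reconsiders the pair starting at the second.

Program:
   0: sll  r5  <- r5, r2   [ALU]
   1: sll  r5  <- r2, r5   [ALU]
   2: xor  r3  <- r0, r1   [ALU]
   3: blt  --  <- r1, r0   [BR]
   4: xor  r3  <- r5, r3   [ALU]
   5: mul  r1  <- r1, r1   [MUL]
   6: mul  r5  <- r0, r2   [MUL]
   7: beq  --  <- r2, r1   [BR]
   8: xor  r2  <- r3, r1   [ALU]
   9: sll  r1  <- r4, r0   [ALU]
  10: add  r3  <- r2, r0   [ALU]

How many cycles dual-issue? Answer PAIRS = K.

PAIRS = 4

[0] i0  sll  -- RAW+WAW r5
[1] i1/i2  sll+xor  -- pair
[2] i3/i4  blt+xor  -- pair
[3] i5  mul  -- no-port MUL/MUL
[4] i6  mul  -- no-port MUL/BR
[5] i7/i8  beq+xor  -- pair
[6] i9/i10  sll+add  -- pair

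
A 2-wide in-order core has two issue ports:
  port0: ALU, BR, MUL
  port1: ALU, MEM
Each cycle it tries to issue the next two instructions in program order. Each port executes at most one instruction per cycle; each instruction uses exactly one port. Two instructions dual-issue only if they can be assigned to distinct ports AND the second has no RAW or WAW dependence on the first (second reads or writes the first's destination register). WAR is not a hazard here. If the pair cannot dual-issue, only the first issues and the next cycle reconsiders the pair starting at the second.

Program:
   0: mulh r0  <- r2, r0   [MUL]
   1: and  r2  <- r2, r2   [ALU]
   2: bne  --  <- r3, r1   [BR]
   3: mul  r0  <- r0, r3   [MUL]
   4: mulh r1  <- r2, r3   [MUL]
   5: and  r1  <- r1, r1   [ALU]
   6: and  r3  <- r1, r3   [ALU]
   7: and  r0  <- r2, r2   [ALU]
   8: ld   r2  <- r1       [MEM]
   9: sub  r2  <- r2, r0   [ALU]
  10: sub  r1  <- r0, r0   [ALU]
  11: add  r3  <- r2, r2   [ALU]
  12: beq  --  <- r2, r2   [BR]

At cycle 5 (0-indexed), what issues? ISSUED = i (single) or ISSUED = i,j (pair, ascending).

#0 head=0: mulh.MUL;and.ALU i0/i1 dual
#1 head=2: bne.BR i2 no-port BR/MUL
#2 head=3: mul.MUL i3 no-port MUL/MUL
#3 head=4: mulh.MUL i4 RAW+WAW r1
#4 head=5: and.ALU i5 RAW r1
#5 head=6: and.ALU;and.ALU i6/i7 dual
#6 head=8: ld.MEM i8 RAW+WAW r2
#7 head=9: sub.ALU;sub.ALU i9/i10 dual
#8 head=11: add.ALU;beq.BR i11/i12 dual

ISSUED = 6,7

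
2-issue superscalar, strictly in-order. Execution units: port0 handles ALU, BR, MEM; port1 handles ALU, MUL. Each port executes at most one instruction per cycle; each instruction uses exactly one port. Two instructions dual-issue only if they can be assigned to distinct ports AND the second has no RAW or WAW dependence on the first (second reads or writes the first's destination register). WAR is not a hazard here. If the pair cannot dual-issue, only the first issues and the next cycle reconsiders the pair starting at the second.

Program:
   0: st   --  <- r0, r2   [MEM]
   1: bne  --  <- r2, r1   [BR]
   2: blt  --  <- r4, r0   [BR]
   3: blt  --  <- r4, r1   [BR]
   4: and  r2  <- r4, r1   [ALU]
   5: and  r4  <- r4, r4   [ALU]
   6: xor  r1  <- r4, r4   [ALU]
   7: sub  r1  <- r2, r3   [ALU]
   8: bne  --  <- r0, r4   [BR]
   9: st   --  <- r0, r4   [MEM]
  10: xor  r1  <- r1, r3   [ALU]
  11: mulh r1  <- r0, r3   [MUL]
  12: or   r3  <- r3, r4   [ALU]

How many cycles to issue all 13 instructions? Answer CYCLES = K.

0. st @i0  | no-port MEM/BR
1. bne @i1  | no-port BR/BR
2. blt @i2  | no-port BR/BR
3. blt and @i3/i4  | dual
4. and @i5  | RAW r4
5. xor @i6  | WAW r1
6. sub bne @i7/i8  | dual
7. st xor @i9/i10  | dual
8. mulh or @i11/i12  | dual

CYCLES = 9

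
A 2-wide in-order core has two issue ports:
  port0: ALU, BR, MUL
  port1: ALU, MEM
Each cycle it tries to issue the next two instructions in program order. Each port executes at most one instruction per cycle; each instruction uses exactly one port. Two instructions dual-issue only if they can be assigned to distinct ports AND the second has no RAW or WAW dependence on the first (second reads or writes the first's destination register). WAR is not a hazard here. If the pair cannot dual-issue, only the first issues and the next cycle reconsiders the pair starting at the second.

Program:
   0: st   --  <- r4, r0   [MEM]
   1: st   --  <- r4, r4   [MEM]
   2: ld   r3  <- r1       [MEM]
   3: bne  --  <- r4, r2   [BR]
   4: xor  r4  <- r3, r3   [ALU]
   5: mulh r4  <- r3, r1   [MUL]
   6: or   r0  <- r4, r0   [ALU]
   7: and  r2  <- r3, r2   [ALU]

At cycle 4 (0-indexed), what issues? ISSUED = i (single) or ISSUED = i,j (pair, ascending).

ISSUED = 5

#0 head=0: st.MEM i0 no-port MEM/MEM
#1 head=1: st.MEM i1 no-port MEM/MEM
#2 head=2: ld.MEM/bne.BR i2,i3 2-wide
#3 head=4: xor.ALU i4 WAW r4
#4 head=5: mulh.MUL i5 RAW r4
#5 head=6: or.ALU/and.ALU i6,i7 2-wide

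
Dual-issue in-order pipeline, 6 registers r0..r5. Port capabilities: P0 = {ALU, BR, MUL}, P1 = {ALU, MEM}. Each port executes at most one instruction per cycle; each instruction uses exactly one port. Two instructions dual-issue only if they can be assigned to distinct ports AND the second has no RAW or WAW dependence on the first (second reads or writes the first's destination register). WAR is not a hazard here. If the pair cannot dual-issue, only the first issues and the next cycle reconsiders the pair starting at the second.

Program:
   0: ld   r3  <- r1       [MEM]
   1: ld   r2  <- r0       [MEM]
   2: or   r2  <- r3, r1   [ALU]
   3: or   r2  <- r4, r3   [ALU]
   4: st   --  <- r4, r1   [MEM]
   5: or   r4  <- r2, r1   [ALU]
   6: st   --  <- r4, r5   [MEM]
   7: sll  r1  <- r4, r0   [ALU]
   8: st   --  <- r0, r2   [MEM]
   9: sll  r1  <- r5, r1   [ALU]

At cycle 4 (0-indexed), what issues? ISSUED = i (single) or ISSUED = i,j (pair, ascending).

ISSUED = 5

c0: i0 ld  no-port MEM/MEM
c1: i1 ld  WAW r2
c2: i2 or  WAW r2
c3: i3&i4 or/st  dual
c4: i5 or  RAW r4
c5: i6&i7 st/sll  dual
c6: i8&i9 st/sll  dual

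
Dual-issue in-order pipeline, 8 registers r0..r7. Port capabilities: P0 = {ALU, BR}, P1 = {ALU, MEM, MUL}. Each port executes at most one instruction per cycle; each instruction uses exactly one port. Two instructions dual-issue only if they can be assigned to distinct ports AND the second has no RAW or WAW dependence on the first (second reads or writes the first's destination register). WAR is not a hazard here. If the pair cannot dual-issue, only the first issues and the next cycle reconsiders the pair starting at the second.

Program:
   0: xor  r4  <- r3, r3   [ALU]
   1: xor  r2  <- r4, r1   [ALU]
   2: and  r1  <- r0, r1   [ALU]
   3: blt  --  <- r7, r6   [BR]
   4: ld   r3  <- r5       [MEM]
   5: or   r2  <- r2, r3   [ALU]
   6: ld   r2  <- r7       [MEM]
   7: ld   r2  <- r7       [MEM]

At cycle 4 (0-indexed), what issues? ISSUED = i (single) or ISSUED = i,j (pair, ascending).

ISSUED = 6

  cy0 -> i0 (xor) RAW r4
  cy1 -> i1/i2 (xor/and) dual
  cy2 -> i3/i4 (blt/ld) dual
  cy3 -> i5 (or) WAW r2
  cy4 -> i6 (ld) no-port MEM/MEM
  cy5 -> i7 (ld) tail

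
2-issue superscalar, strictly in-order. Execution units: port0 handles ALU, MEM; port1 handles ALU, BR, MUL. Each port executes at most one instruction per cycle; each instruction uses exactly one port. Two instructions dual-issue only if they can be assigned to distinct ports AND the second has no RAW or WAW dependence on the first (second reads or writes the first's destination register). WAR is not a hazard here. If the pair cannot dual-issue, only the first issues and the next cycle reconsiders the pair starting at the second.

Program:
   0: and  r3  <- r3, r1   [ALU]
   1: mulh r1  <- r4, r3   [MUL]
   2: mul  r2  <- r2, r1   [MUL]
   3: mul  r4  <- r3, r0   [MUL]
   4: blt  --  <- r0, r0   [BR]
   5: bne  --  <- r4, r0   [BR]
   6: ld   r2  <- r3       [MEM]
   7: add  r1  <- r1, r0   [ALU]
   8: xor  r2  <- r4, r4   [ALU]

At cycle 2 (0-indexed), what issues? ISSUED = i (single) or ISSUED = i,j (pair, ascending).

ISSUED = 2

c0: i0 and  RAW r3
c1: i1 mulh  no-port MUL/MUL
c2: i2 mul  no-port MUL/MUL
c3: i3 mul  no-port MUL/BR
c4: i4 blt  no-port BR/BR
c5: i5/i6 bne ld  dual
c6: i7/i8 add xor  dual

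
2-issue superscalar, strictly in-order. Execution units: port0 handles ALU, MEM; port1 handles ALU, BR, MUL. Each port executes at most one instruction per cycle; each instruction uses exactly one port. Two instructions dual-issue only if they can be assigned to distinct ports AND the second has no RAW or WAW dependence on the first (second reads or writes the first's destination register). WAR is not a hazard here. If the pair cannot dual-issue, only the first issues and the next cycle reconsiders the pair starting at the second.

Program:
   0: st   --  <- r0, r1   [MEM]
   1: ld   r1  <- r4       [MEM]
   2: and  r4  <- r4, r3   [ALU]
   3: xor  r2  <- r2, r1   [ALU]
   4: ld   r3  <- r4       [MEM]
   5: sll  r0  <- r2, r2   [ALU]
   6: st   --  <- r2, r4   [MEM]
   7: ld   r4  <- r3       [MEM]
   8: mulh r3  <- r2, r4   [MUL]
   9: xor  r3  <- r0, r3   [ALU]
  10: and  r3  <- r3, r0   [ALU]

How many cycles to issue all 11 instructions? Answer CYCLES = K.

[0] i0  st  -- no-port MEM/MEM
[1] i1&i2  ld/and  -- pair
[2] i3&i4  xor/ld  -- pair
[3] i5&i6  sll/st  -- pair
[4] i7  ld  -- RAW r4
[5] i8  mulh  -- RAW+WAW r3
[6] i9  xor  -- RAW+WAW r3
[7] i10  and  -- tail

CYCLES = 8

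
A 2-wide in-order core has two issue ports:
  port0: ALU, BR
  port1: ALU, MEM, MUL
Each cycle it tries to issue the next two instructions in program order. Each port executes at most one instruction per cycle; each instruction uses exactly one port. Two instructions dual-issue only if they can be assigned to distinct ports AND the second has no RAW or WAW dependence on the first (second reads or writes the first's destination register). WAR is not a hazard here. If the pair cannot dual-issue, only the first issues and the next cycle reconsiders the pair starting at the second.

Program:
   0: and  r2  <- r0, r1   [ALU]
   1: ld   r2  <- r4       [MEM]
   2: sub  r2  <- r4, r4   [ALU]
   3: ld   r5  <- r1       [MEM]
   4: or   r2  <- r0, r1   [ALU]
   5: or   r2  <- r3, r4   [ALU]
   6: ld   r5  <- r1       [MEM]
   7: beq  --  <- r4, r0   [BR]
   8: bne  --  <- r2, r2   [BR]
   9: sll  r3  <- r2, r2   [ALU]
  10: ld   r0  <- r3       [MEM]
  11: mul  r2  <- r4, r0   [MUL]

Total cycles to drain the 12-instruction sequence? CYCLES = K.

t=0 i0:and ; WAW r2
t=1 i1:ld ; WAW r2
t=2 i2&i3:sub;ld ; pair
t=3 i4:or ; WAW r2
t=4 i5&i6:or;ld ; pair
t=5 i7:beq ; no-port BR/BR
t=6 i8&i9:bne;sll ; pair
t=7 i10:ld ; no-port MEM/MUL
t=8 i11:mul ; tail

CYCLES = 9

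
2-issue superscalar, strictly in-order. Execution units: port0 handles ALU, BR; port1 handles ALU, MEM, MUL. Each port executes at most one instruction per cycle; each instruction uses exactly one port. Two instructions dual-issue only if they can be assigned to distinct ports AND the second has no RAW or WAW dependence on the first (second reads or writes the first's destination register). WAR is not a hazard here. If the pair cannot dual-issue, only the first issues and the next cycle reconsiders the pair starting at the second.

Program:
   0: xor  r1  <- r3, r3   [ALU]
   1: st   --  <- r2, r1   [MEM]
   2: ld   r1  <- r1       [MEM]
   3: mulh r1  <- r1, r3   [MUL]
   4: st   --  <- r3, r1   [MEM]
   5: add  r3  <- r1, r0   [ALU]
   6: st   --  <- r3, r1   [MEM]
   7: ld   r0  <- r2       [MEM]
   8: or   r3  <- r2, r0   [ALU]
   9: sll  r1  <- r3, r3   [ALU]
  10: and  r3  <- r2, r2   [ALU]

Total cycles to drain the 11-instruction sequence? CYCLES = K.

CYCLES = 9

0. xor @i0  | RAW r1
1. st @i1  | no-port MEM/MEM
2. ld @i2  | no-port MEM/MUL
3. mulh @i3  | no-port MUL/MEM
4. st/add @i4+i5  | pair
5. st @i6  | no-port MEM/MEM
6. ld @i7  | RAW r0
7. or @i8  | RAW r3
8. sll/and @i9+i10  | pair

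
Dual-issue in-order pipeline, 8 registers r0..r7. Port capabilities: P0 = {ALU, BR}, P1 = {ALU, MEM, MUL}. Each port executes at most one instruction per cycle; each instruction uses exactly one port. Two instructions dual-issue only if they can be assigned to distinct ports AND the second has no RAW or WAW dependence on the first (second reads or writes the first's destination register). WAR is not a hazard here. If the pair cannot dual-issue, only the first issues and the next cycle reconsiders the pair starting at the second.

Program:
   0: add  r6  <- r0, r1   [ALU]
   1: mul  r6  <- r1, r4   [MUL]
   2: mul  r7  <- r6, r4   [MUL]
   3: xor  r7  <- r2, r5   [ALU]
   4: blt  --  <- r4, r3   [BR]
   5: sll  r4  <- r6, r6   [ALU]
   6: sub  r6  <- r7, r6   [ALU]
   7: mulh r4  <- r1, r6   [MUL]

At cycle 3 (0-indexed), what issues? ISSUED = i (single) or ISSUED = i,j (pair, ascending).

0. add.ALU @i0  | WAW r6
1. mul.MUL @i1  | no-port MUL/MUL
2. mul.MUL @i2  | WAW r7
3. xor.ALU+blt.BR @i3&i4  | 2-wide
4. sll.ALU+sub.ALU @i5&i6  | 2-wide
5. mulh.MUL @i7  | tail

ISSUED = 3,4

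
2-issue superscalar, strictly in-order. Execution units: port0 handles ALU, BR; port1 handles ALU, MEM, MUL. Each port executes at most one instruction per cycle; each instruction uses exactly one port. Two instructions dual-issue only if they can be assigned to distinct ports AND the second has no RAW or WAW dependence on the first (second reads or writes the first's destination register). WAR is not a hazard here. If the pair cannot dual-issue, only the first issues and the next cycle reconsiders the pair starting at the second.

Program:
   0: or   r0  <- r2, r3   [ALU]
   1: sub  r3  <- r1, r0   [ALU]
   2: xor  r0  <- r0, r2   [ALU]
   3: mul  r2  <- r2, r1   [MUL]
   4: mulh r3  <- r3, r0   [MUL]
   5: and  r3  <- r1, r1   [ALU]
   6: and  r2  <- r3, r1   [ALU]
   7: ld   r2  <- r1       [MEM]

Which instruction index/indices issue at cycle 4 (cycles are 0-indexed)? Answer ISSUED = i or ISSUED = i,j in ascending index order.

ISSUED = 5

0. or.ALU @i0  | RAW r0
1. sub.ALU xor.ALU @i1/i2  | dual
2. mul.MUL @i3  | no-port MUL/MUL
3. mulh.MUL @i4  | WAW r3
4. and.ALU @i5  | RAW r3
5. and.ALU @i6  | WAW r2
6. ld.MEM @i7  | tail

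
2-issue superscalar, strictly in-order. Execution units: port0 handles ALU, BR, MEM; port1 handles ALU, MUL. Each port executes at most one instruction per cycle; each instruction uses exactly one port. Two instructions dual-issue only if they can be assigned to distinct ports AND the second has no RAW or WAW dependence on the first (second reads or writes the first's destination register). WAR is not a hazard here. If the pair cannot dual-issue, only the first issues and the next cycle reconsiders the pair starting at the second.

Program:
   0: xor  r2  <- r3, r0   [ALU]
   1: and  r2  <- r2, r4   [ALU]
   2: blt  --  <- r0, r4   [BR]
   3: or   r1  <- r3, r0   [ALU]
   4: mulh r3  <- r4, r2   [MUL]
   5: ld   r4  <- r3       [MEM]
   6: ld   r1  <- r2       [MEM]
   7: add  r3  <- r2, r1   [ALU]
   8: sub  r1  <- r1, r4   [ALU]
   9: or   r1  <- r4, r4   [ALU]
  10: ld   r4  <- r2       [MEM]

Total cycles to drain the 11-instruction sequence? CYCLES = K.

CYCLES = 7

t=0 i0:xor ; RAW+WAW r2
t=1 i1/i2:and+blt ; pair
t=2 i3/i4:or+mulh ; pair
t=3 i5:ld ; no-port MEM/MEM
t=4 i6:ld ; RAW r1
t=5 i7/i8:add+sub ; pair
t=6 i9/i10:or+ld ; pair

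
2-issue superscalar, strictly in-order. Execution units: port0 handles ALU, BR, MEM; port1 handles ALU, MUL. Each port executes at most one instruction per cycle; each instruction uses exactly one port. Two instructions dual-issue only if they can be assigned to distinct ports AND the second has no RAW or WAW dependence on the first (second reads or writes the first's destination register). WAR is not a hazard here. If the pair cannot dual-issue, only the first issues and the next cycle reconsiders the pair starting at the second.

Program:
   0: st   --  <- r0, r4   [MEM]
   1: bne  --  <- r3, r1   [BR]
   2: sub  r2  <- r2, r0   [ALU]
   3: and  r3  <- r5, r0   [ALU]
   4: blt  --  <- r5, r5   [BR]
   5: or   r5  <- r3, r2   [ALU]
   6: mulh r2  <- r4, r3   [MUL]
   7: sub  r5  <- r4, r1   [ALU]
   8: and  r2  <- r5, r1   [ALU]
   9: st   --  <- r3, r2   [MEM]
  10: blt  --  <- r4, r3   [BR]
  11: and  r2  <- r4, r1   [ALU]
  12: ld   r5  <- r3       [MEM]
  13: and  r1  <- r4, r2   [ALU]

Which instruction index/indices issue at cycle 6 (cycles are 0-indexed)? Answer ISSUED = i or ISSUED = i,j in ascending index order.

[0] i0  st.MEM  -- no-port MEM/BR
[1] i1&i2  bne.BR+sub.ALU  -- dual
[2] i3&i4  and.ALU+blt.BR  -- dual
[3] i5&i6  or.ALU+mulh.MUL  -- dual
[4] i7  sub.ALU  -- RAW r5
[5] i8  and.ALU  -- RAW r2
[6] i9  st.MEM  -- no-port MEM/BR
[7] i10&i11  blt.BR+and.ALU  -- dual
[8] i12&i13  ld.MEM+and.ALU  -- dual

ISSUED = 9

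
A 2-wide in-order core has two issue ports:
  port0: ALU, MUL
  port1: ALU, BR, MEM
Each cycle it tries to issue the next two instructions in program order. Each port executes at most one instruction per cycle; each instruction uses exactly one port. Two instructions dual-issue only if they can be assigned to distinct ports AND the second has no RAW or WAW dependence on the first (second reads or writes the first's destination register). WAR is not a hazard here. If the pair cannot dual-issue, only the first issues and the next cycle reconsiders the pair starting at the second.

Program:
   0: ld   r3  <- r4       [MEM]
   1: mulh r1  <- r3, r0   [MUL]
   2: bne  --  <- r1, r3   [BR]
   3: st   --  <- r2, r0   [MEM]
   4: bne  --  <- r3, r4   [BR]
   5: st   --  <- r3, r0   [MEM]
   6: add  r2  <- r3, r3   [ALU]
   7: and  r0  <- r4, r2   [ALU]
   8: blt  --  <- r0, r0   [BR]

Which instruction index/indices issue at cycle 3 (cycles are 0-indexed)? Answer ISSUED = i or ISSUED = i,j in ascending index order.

ISSUED = 3

0. ld @i0  | RAW r3
1. mulh @i1  | RAW r1
2. bne @i2  | no-port BR/MEM
3. st @i3  | no-port MEM/BR
4. bne @i4  | no-port BR/MEM
5. st+add @i5/i6  | dual
6. and @i7  | RAW r0
7. blt @i8  | tail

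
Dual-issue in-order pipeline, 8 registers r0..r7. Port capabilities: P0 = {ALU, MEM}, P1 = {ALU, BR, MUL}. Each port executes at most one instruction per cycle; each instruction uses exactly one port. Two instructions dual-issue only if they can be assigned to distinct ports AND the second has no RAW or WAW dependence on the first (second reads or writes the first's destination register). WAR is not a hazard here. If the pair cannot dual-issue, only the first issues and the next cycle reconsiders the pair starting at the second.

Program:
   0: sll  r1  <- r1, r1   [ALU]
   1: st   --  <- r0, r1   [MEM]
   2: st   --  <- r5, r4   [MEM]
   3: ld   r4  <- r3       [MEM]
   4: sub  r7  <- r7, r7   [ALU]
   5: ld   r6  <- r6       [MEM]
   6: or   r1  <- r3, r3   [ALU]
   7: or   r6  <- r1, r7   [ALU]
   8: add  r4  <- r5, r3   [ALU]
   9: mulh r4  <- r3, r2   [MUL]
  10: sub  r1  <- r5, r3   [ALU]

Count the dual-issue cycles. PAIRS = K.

PAIRS = 4

  cy0 -> i0 (sll.ALU) RAW r1
  cy1 -> i1 (st.MEM) no-port MEM/MEM
  cy2 -> i2 (st.MEM) no-port MEM/MEM
  cy3 -> i3,i4 (ld.MEM;sub.ALU) pair
  cy4 -> i5,i6 (ld.MEM;or.ALU) pair
  cy5 -> i7,i8 (or.ALU;add.ALU) pair
  cy6 -> i9,i10 (mulh.MUL;sub.ALU) pair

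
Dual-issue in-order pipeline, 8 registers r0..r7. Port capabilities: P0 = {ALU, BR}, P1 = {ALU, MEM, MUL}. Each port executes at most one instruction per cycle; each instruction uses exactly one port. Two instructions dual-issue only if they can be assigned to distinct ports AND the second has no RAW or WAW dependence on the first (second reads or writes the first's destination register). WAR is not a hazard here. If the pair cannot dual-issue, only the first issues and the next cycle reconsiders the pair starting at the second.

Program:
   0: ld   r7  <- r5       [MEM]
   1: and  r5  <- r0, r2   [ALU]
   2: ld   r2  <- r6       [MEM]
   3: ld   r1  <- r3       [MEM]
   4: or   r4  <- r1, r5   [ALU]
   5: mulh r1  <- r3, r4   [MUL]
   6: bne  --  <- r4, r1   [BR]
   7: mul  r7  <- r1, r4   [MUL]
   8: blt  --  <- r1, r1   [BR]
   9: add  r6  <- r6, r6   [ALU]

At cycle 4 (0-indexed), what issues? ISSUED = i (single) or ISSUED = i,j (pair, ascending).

ISSUED = 5

[0] i0/i1  ld;and  -- pair
[1] i2  ld  -- no-port MEM/MEM
[2] i3  ld  -- RAW r1
[3] i4  or  -- RAW r4
[4] i5  mulh  -- RAW r1
[5] i6/i7  bne;mul  -- pair
[6] i8/i9  blt;add  -- pair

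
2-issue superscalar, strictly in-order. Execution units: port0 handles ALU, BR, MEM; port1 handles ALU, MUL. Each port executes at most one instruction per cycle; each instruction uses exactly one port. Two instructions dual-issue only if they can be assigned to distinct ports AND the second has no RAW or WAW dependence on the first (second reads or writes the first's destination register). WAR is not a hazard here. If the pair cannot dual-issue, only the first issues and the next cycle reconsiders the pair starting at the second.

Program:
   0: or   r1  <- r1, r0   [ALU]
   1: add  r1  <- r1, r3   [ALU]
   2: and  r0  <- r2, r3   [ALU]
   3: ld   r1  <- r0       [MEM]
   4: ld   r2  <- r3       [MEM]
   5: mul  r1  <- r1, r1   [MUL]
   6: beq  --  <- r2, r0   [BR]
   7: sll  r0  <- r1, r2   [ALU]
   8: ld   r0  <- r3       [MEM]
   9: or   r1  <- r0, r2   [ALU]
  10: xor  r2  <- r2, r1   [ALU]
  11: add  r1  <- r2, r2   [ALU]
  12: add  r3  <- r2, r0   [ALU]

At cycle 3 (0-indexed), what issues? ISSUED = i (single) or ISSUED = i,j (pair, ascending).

ISSUED = 4,5

0. or.ALU @i0  | RAW+WAW r1
1. add.ALU and.ALU @i1/i2  | dual
2. ld.MEM @i3  | no-port MEM/MEM
3. ld.MEM mul.MUL @i4/i5  | dual
4. beq.BR sll.ALU @i6/i7  | dual
5. ld.MEM @i8  | RAW r0
6. or.ALU @i9  | RAW r1
7. xor.ALU @i10  | RAW r2
8. add.ALU add.ALU @i11/i12  | dual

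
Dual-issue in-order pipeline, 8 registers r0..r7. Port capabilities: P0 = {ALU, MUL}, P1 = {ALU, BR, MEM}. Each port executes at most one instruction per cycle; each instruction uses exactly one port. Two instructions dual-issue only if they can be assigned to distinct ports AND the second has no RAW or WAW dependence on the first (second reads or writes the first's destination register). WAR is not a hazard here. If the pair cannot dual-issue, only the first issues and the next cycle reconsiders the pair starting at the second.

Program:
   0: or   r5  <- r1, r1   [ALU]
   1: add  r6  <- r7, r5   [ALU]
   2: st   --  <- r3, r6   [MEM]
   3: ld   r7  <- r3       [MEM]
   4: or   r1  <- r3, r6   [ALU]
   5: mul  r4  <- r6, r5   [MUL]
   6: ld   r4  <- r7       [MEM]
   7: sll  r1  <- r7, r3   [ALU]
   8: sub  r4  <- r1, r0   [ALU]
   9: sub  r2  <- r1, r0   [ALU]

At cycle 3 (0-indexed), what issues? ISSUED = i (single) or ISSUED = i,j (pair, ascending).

ISSUED = 3,4

c0: i0 or.ALU  RAW r5
c1: i1 add.ALU  RAW r6
c2: i2 st.MEM  no-port MEM/MEM
c3: i3&i4 ld.MEM+or.ALU  pair
c4: i5 mul.MUL  WAW r4
c5: i6&i7 ld.MEM+sll.ALU  pair
c6: i8&i9 sub.ALU+sub.ALU  pair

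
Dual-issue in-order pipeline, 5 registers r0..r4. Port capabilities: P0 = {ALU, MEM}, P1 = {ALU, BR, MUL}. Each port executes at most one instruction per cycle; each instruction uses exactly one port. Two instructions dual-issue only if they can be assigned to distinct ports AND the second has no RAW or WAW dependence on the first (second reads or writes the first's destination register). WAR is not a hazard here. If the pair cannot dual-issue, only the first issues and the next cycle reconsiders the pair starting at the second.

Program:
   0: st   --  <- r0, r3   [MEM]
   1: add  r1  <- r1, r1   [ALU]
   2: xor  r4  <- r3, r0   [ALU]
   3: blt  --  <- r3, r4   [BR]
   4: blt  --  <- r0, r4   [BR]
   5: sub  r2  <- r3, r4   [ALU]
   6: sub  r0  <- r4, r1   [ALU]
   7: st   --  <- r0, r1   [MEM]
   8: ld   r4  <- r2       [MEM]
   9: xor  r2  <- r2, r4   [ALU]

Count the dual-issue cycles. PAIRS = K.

#0 head=0: st.MEM;add.ALU i0/i1 pair
#1 head=2: xor.ALU i2 RAW r4
#2 head=3: blt.BR i3 no-port BR/BR
#3 head=4: blt.BR;sub.ALU i4/i5 pair
#4 head=6: sub.ALU i6 RAW r0
#5 head=7: st.MEM i7 no-port MEM/MEM
#6 head=8: ld.MEM i8 RAW r4
#7 head=9: xor.ALU i9 tail

PAIRS = 2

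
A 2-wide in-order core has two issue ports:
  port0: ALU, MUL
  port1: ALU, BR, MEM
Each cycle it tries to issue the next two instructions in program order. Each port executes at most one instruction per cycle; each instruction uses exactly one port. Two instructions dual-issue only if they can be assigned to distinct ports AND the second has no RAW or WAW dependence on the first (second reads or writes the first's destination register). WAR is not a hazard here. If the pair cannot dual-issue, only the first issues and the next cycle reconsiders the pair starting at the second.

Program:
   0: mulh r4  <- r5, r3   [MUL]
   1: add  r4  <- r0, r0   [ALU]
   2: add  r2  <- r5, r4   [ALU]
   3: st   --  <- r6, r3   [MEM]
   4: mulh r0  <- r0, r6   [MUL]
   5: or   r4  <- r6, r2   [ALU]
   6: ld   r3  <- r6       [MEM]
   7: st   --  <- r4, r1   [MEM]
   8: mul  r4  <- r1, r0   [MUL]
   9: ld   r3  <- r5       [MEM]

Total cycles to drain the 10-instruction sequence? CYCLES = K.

CYCLES = 7

  cy0 -> i0 (mulh.MUL) WAW r4
  cy1 -> i1 (add.ALU) RAW r4
  cy2 -> i2&i3 (add.ALU+st.MEM) dual
  cy3 -> i4&i5 (mulh.MUL+or.ALU) dual
  cy4 -> i6 (ld.MEM) no-port MEM/MEM
  cy5 -> i7&i8 (st.MEM+mul.MUL) dual
  cy6 -> i9 (ld.MEM) tail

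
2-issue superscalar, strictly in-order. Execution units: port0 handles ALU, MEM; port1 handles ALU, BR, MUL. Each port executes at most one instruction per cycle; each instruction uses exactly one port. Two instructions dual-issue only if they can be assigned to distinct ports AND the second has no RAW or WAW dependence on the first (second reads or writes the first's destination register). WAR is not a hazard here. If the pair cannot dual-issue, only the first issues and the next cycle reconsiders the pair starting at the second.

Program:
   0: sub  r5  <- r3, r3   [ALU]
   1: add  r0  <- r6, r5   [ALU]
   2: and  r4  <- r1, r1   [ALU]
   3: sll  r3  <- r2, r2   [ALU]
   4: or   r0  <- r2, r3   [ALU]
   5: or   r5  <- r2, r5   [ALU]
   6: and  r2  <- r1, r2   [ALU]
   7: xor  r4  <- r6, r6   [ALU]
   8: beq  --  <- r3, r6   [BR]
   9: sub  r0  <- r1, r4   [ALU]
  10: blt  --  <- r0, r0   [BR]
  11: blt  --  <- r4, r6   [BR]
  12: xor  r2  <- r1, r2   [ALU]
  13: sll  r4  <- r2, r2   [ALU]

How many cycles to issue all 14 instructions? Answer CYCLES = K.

t=0 i0:sub.ALU ; RAW r5
t=1 i1/i2:add.ALU;and.ALU ; 2-wide
t=2 i3:sll.ALU ; RAW r3
t=3 i4/i5:or.ALU;or.ALU ; 2-wide
t=4 i6/i7:and.ALU;xor.ALU ; 2-wide
t=5 i8/i9:beq.BR;sub.ALU ; 2-wide
t=6 i10:blt.BR ; no-port BR/BR
t=7 i11/i12:blt.BR;xor.ALU ; 2-wide
t=8 i13:sll.ALU ; tail

CYCLES = 9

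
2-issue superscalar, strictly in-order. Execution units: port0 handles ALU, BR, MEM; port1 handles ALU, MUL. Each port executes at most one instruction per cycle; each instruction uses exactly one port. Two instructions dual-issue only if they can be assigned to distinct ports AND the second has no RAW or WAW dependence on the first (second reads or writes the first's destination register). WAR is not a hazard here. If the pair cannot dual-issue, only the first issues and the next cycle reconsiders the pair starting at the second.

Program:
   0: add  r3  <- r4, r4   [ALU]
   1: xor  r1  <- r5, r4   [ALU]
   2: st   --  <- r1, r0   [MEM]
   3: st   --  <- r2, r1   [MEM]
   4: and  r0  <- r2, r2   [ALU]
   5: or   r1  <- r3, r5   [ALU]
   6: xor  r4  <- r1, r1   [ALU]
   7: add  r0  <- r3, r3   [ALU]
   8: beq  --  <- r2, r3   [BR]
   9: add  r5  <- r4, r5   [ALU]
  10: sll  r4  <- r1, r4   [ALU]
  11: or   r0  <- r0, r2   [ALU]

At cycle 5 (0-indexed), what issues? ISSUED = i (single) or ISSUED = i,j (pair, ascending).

0. add+xor @i0+i1  | pair
1. st @i2  | no-port MEM/MEM
2. st+and @i3+i4  | pair
3. or @i5  | RAW r1
4. xor+add @i6+i7  | pair
5. beq+add @i8+i9  | pair
6. sll+or @i10+i11  | pair

ISSUED = 8,9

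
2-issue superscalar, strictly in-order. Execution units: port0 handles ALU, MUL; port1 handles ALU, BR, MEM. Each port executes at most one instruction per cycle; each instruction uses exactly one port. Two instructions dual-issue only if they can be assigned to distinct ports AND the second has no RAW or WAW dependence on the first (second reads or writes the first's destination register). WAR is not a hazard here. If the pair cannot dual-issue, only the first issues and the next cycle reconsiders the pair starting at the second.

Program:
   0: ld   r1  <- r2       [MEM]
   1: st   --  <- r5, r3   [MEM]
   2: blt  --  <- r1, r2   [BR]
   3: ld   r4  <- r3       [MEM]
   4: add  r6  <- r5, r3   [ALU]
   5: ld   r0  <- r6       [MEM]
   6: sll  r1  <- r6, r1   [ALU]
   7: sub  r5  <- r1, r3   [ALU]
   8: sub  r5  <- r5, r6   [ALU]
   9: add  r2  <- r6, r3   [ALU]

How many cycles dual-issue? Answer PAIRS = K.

PAIRS = 3

[0] i0  ld  -- no-port MEM/MEM
[1] i1  st  -- no-port MEM/BR
[2] i2  blt  -- no-port BR/MEM
[3] i3&i4  ld;add  -- dual
[4] i5&i6  ld;sll  -- dual
[5] i7  sub  -- RAW+WAW r5
[6] i8&i9  sub;add  -- dual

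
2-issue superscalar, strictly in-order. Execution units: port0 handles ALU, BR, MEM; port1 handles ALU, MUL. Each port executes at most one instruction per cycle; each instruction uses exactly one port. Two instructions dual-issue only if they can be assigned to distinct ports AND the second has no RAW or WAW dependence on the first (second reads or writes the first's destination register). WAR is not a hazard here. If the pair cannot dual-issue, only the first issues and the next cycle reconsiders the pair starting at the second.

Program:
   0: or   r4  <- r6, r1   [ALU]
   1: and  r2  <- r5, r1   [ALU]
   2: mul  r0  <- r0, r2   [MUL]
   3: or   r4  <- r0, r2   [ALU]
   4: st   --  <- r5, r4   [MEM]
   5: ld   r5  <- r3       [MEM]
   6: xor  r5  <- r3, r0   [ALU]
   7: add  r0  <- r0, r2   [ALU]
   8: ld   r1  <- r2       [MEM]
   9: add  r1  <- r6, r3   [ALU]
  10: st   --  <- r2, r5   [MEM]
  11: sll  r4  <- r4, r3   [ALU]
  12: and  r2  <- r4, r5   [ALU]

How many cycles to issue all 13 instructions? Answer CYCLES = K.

CYCLES = 10

#0 head=0: or.ALU+and.ALU i0+i1 dual
#1 head=2: mul.MUL i2 RAW r0
#2 head=3: or.ALU i3 RAW r4
#3 head=4: st.MEM i4 no-port MEM/MEM
#4 head=5: ld.MEM i5 WAW r5
#5 head=6: xor.ALU+add.ALU i6+i7 dual
#6 head=8: ld.MEM i8 WAW r1
#7 head=9: add.ALU+st.MEM i9+i10 dual
#8 head=11: sll.ALU i11 RAW r4
#9 head=12: and.ALU i12 tail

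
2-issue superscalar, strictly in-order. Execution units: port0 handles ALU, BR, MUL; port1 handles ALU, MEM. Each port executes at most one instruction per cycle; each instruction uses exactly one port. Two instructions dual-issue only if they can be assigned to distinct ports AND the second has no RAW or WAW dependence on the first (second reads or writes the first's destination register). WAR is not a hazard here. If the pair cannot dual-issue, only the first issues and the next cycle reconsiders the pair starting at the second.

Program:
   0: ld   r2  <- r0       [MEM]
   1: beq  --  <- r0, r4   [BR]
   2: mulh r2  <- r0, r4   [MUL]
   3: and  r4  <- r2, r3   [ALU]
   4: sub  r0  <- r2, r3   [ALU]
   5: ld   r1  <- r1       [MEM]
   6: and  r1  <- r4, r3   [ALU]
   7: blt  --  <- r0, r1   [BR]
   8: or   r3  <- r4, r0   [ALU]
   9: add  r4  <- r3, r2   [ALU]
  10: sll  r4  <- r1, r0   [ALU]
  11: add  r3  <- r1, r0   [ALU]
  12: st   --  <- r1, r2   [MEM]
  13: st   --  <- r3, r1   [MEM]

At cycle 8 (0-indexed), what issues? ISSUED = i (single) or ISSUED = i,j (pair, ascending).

ISSUED = 12

c0: i0/i1 ld beq  pair
c1: i2 mulh  RAW r2
c2: i3/i4 and sub  pair
c3: i5 ld  WAW r1
c4: i6 and  RAW r1
c5: i7/i8 blt or  pair
c6: i9 add  WAW r4
c7: i10/i11 sll add  pair
c8: i12 st  no-port MEM/MEM
c9: i13 st  tail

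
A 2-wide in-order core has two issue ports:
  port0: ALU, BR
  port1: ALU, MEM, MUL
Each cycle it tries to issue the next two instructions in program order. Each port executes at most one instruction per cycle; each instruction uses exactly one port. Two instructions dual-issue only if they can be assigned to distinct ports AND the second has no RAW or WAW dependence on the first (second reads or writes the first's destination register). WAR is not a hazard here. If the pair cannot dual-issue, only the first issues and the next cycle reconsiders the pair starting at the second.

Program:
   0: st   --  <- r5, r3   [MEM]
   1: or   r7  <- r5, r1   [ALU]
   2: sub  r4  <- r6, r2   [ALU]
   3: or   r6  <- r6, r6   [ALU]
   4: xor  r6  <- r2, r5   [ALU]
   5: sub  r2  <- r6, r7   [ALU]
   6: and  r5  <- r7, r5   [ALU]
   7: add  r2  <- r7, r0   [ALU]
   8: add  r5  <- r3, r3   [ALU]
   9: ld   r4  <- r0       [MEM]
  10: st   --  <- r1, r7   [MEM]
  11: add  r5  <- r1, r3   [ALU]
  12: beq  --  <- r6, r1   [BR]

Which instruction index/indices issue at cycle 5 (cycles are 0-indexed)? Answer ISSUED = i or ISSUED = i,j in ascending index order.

ISSUED = 9

#0 head=0: st.MEM/or.ALU i0&i1 pair
#1 head=2: sub.ALU/or.ALU i2&i3 pair
#2 head=4: xor.ALU i4 RAW r6
#3 head=5: sub.ALU/and.ALU i5&i6 pair
#4 head=7: add.ALU/add.ALU i7&i8 pair
#5 head=9: ld.MEM i9 no-port MEM/MEM
#6 head=10: st.MEM/add.ALU i10&i11 pair
#7 head=12: beq.BR i12 tail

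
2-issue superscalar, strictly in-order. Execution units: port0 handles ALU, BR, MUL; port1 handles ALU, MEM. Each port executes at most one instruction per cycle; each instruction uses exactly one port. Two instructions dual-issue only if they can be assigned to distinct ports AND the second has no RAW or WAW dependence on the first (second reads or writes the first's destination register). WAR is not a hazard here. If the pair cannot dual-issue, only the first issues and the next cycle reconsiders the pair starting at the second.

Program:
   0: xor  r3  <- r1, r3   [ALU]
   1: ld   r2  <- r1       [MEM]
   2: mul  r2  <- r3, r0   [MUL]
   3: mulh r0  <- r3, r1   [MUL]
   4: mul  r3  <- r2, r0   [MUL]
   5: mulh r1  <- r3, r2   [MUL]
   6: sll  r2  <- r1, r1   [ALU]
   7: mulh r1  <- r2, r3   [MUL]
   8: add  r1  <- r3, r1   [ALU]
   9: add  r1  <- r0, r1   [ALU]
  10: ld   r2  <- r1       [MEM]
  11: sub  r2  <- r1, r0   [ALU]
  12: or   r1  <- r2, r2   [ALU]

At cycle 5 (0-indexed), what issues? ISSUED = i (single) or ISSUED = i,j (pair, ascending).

ISSUED = 6

c0: i0+i1 xor+ld  dual
c1: i2 mul  no-port MUL/MUL
c2: i3 mulh  no-port MUL/MUL
c3: i4 mul  no-port MUL/MUL
c4: i5 mulh  RAW r1
c5: i6 sll  RAW r2
c6: i7 mulh  RAW+WAW r1
c7: i8 add  RAW+WAW r1
c8: i9 add  RAW r1
c9: i10 ld  WAW r2
c10: i11 sub  RAW r2
c11: i12 or  tail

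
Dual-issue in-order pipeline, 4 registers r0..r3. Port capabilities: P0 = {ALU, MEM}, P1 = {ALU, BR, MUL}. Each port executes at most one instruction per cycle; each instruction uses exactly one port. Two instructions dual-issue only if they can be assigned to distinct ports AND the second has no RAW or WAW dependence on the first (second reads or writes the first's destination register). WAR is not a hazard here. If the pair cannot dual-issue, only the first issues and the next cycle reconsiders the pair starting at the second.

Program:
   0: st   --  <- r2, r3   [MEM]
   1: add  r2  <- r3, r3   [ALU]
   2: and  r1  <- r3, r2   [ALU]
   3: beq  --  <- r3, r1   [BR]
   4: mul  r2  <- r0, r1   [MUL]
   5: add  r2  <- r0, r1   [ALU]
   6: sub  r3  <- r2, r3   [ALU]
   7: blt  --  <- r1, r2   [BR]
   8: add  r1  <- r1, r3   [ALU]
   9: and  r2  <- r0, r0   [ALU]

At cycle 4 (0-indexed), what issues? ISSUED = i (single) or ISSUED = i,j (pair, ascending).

[0] i0,i1  st.MEM+add.ALU  -- dual
[1] i2  and.ALU  -- RAW r1
[2] i3  beq.BR  -- no-port BR/MUL
[3] i4  mul.MUL  -- WAW r2
[4] i5  add.ALU  -- RAW r2
[5] i6,i7  sub.ALU+blt.BR  -- dual
[6] i8,i9  add.ALU+and.ALU  -- dual

ISSUED = 5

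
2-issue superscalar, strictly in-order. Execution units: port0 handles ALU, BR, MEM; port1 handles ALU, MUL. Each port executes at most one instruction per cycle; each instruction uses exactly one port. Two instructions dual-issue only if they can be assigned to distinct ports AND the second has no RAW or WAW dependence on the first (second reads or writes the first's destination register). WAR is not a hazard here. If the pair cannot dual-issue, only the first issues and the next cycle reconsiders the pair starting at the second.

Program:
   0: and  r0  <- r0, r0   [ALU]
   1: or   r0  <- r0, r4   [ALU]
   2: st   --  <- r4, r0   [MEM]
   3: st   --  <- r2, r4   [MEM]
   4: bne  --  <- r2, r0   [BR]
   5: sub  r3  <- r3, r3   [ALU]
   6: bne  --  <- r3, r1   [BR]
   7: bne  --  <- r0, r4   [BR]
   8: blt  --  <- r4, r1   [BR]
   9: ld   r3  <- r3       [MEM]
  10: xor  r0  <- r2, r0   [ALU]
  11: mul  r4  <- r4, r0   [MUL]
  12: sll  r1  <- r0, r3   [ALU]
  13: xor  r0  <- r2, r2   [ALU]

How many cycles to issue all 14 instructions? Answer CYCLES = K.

CYCLES = 11

#0 head=0: and.ALU i0 RAW+WAW r0
#1 head=1: or.ALU i1 RAW r0
#2 head=2: st.MEM i2 no-port MEM/MEM
#3 head=3: st.MEM i3 no-port MEM/BR
#4 head=4: bne.BR;sub.ALU i4&i5 2-wide
#5 head=6: bne.BR i6 no-port BR/BR
#6 head=7: bne.BR i7 no-port BR/BR
#7 head=8: blt.BR i8 no-port BR/MEM
#8 head=9: ld.MEM;xor.ALU i9&i10 2-wide
#9 head=11: mul.MUL;sll.ALU i11&i12 2-wide
#10 head=13: xor.ALU i13 tail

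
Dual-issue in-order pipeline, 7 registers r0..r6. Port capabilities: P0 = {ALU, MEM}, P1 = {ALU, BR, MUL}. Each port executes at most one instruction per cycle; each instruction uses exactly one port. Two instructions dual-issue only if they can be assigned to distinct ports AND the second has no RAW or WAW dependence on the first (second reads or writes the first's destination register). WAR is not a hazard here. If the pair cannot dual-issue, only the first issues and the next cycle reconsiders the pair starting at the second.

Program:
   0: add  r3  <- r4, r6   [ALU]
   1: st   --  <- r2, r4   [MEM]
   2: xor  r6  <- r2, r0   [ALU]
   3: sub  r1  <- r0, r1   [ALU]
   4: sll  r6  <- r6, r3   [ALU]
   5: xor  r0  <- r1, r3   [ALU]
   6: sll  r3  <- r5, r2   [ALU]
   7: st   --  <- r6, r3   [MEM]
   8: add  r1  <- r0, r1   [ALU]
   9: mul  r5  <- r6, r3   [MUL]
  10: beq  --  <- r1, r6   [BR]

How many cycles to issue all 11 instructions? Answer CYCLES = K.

CYCLES = 7

0. add/st @i0&i1  | 2-wide
1. xor/sub @i2&i3  | 2-wide
2. sll/xor @i4&i5  | 2-wide
3. sll @i6  | RAW r3
4. st/add @i7&i8  | 2-wide
5. mul @i9  | no-port MUL/BR
6. beq @i10  | tail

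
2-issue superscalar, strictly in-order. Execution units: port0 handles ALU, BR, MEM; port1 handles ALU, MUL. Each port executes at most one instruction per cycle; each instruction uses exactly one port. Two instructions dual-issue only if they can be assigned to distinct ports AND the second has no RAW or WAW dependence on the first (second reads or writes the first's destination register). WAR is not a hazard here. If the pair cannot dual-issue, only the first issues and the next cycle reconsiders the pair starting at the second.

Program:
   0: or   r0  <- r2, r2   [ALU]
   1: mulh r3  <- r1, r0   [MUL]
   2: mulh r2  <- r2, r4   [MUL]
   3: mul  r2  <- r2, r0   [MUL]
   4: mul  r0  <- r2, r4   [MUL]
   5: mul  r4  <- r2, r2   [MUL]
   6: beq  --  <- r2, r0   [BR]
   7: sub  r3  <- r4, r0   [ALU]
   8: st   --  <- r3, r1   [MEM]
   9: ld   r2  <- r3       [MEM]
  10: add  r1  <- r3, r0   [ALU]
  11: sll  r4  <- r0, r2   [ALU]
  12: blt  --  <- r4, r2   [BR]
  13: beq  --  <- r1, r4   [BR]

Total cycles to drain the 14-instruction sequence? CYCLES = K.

CYCLES = 12

0. or.ALU @i0  | RAW r0
1. mulh.MUL @i1  | no-port MUL/MUL
2. mulh.MUL @i2  | no-port MUL/MUL
3. mul.MUL @i3  | no-port MUL/MUL
4. mul.MUL @i4  | no-port MUL/MUL
5. mul.MUL/beq.BR @i5/i6  | 2-wide
6. sub.ALU @i7  | RAW r3
7. st.MEM @i8  | no-port MEM/MEM
8. ld.MEM/add.ALU @i9/i10  | 2-wide
9. sll.ALU @i11  | RAW r4
10. blt.BR @i12  | no-port BR/BR
11. beq.BR @i13  | tail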